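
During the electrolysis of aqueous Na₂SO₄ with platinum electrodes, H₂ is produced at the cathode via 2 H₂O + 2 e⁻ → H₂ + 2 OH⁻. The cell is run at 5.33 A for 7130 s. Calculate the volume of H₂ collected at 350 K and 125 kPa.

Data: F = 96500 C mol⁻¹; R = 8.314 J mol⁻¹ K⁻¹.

Q = I·t = 5.330 A × 7130.0 s = 38000 C.
n(e⁻) = Q/F = 38000 / 96500 = 0.3938 mol.
2 electrons are transferred per H₂ molecule, so n(H₂) = 0.3938 / 2 = 0.1969 mol.
V = nRT/P = (0.1969 × 8.314 × 350) / (125 × 10³ Pa) = 0.00458 m³ = 4.58 L.

4.58 L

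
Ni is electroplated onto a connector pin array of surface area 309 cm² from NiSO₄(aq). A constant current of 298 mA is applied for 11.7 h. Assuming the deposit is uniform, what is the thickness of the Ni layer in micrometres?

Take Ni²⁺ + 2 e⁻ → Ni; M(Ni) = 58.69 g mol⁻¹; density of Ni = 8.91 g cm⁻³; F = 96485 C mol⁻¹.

13.9 μm

Q = I·t = 0.2980 × 42120 = 12550 C; n(e⁻) = 0.1301 mol.
n(Ni) = n(e⁻)/2 = 0.06505 mol, so m = 0.06505 × 58.69 = 3.817 g.
Volume = m/ρ = 3.817 / 8.91 = 0.4285 cm³.
Thickness = V/A = 0.4285 / 309 = 0.00139 cm = 13.9 μm.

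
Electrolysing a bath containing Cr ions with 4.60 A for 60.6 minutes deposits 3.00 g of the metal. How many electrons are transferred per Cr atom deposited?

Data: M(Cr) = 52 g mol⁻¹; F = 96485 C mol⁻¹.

3

Q = I·t = 4.600 A × 3636.0 s = 16730 C, so n(e⁻) = 16730/96485 = 0.1733 mol.
n(Cr) deposited = 3.00 / 52 = 0.05769 mol.
Electrons per atom = n(e⁻)/n(Cr) = 0.1733 / 0.05769 = 3.00 ≈ 3, so the ion is Cr³⁺.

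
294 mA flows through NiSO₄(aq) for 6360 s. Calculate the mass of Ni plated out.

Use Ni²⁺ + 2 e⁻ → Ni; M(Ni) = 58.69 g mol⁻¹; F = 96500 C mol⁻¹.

0.569 g

Q = I·t = 0.2940 A × 6360.0 s = 1870 C.
n(e⁻) = Q/F = 1870 / 96500 = 0.01938 mol.
Ni²⁺ + 2 e⁻ → Ni, so n(Ni) = n(e⁻)/2 = 0.009688 mol.
m = n·M = 0.009688 × 58.69 = 0.569 g.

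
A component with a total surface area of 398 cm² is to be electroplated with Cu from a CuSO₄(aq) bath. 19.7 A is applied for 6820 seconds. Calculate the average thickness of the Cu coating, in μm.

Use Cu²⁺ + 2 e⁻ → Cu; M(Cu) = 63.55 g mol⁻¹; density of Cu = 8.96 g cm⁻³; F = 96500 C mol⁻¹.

Q = I·t = 19.70 × 6820.0 = 134400 C; n(e⁻) = 1.392 mol.
n(Cu) = n(e⁻)/2 = 0.6961 mol, so m = 0.6961 × 63.55 = 44.24 g.
Volume = m/ρ = 44.24 / 8.96 = 4.937 cm³.
Thickness = V/A = 4.937 / 398 = 0.0124 cm = 124 μm.

124 μm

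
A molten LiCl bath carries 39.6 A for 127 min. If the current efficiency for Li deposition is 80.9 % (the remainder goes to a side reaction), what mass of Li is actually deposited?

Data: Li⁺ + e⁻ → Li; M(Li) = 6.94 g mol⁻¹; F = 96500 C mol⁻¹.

Q = I·t = 39.60 × 7620.0 = 301800 C.
n(e⁻) = 301800/96500 = 3.127 mol; theoretically n(Li) = 3.127/1 = 3.127 mol, m_theo = 21.70 g.
At 80.9 % efficiency, m_actual = 0.809 × 21.70 = 17.6 g.

17.6 g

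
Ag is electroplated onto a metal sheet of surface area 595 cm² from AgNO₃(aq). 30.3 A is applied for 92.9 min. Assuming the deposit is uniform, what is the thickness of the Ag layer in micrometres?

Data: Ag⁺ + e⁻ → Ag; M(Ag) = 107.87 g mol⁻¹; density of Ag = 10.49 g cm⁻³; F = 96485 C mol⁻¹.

303 μm

Q = I·t = 30.30 × 5574.0 = 168900 C; n(e⁻) = 1.750 mol.
n(Ag) = n(e⁻)/1 = 1.750 mol, so m = 1.750 × 107.87 = 188.8 g.
Volume = m/ρ = 188.8 / 10.49 = 18.00 cm³.
Thickness = V/A = 18.00 / 595 = 0.0303 cm = 303 μm.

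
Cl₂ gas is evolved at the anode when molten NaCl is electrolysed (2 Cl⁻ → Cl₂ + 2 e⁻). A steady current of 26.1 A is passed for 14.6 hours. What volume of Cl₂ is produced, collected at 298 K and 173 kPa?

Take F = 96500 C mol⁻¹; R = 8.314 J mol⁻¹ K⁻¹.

Q = I·t = 26.10 A × 52560 s = 1372000 C.
n(e⁻) = Q/F = 1372000 / 96500 = 14.22 mol.
2 electrons are transferred per Cl₂ molecule, so n(Cl₂) = 14.22 / 2 = 7.108 mol.
V = nRT/P = (7.108 × 8.314 × 298) / (173 × 10³ Pa) = 0.102 m³ = 102 L.

102 L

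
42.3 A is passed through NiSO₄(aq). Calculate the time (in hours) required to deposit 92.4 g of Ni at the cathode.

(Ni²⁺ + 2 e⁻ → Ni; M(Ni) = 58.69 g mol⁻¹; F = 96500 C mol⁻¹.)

2.00 h

n(Ni) = m/M = 92.4 / 58.69 = 1.574 mol.
Each Ni atom requires 2 electrons, so n(e⁻) = 2 × 1.574 = 3.149 mol.
Q = n(e⁻)·F = 3.149 × 96500 = 303900 C.
t = Q/I = 303900 / 42.30 A = 7183 s = 2.00 h.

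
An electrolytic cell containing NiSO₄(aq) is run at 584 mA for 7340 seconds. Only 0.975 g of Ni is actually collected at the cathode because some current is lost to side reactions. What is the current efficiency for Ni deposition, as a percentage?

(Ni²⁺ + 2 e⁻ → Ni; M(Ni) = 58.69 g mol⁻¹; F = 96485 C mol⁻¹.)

74.8 %

Q = I·t = 0.5840 × 7340.0 = 4287 C; n(e⁻) = 4287/96485 = 0.04443 mol.
Theoretical n(Ni) = n(e⁻)/2 = 0.02221 mol, i.e. m_theo = 0.02221 × 58.69 = 1.304 g.
Efficiency = m_actual / m_theo = 0.975 / 1.304 = 74.8 %.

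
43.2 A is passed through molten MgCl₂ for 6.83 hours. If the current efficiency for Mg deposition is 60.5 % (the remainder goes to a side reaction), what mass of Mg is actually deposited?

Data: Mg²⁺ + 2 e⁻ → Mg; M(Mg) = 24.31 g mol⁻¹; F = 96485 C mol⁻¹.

81.0 g

Q = I·t = 43.20 × 24588 = 1062000 C.
n(e⁻) = 1062000/96485 = 11.01 mol; theoretically n(Mg) = 11.01/2 = 5.504 mol, m_theo = 133.8 g.
At 60.5 % efficiency, m_actual = 0.605 × 133.8 = 81.0 g.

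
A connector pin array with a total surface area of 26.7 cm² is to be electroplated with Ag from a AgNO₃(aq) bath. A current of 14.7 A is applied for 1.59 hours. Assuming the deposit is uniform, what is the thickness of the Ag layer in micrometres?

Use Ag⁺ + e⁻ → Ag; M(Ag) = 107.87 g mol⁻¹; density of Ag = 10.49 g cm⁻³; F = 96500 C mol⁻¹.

3360 μm

Q = I·t = 14.70 × 5724.0 = 84140 C; n(e⁻) = 0.8719 mol.
n(Ag) = n(e⁻)/1 = 0.8719 mol, so m = 0.8719 × 107.87 = 94.06 g.
Volume = m/ρ = 94.06 / 10.49 = 8.966 cm³.
Thickness = V/A = 8.966 / 26.7 = 0.336 cm = 3360 μm.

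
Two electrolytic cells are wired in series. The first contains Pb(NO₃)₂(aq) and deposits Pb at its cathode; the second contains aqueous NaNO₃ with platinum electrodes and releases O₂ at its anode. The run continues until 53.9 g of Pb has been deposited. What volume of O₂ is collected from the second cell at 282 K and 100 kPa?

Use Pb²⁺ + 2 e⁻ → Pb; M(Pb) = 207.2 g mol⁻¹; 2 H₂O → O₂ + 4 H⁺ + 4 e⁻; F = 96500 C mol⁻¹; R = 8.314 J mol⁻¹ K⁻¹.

n(Pb) = 53.9 / 207.2 = 0.2601 mol, so n(e⁻) = 2 × 0.2601 = 0.5203 mol.
The cells are in series, so the same 0.5203 mol of electrons passes through the second cell.
2 H₂O → O₂ + 4 H⁺ + 4 e⁻ — 4 mol e⁻ per mol O₂, so n(O₂) = 0.5203/4 = 0.1301 mol.
V = nRT/P = (0.1301 × 8.314 × 282) / (100 × 10³) = 0.00305 m³ = 3.05 L.

3.05 L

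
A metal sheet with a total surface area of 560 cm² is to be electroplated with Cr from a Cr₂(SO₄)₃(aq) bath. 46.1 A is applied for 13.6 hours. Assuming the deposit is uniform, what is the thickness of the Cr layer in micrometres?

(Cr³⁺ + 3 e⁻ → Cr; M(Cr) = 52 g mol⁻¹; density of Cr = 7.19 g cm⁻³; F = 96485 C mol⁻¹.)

Q = I·t = 46.10 × 48960 = 2257000 C; n(e⁻) = 23.39 mol.
n(Cr) = n(e⁻)/3 = 7.798 mol, so m = 7.798 × 52 = 405.5 g.
Volume = m/ρ = 405.5 / 7.19 = 56.39 cm³.
Thickness = V/A = 56.39 / 560 = 0.101 cm = 1010 μm.

1010 μm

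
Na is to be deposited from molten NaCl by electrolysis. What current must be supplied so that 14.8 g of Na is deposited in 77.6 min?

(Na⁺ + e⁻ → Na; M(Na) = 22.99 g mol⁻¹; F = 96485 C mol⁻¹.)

n(Na) = 14.8 / 22.99 = 0.6438 mol.
n(e⁻) = 1 × 0.6438 = 0.6438 mol.
Q = n(e⁻)·F = 0.6438 × 96485 = 62110 C.
I = Q/t = 62110 / 4656.0 s = 13.3 A.

13.3 A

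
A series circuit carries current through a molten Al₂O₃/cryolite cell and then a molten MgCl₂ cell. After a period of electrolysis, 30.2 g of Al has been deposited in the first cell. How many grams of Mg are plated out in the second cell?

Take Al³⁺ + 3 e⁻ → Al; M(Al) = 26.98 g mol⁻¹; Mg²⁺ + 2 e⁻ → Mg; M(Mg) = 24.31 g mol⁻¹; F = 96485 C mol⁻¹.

40.8 g

n(Al) = 30.2 / 26.98 = 1.119 mol.
Since Al³⁺ + 3 e⁻ → Al, n(e⁻) passed = 3 × 1.119 = 3.358 mol.
Cells in series carry the same charge, so the same 3.358 mol of electrons passes through cell 2.
Mg²⁺ + 2 e⁻ → Mg, so n(Mg) = 3.358 / 2 = 1.679 mol.
m(Mg) = 1.679 × 24.31 = 40.8 g.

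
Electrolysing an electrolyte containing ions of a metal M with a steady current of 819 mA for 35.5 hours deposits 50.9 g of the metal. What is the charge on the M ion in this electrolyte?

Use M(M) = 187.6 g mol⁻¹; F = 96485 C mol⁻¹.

Q = I·t = 0.8190 A × 127800 s = 104700 C, so n(e⁻) = 104700/96485 = 1.085 mol.
n(M) deposited = 50.9 / 187.6 = 0.2713 mol.
Electrons per atom = n(e⁻)/n(M) = 1.085 / 0.2713 = 4.00 ≈ 4, so the ion is M⁴⁺.

+4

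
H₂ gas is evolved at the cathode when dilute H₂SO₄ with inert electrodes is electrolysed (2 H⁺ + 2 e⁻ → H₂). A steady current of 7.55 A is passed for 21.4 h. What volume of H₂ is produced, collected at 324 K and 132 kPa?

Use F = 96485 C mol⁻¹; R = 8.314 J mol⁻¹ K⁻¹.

Q = I·t = 7.550 A × 77040 s = 581700 C.
n(e⁻) = Q/F = 581700 / 96485 = 6.028 mol.
2 electrons are transferred per H₂ molecule, so n(H₂) = 6.028 / 2 = 3.014 mol.
V = nRT/P = (3.014 × 8.314 × 324) / (132 × 10³ Pa) = 0.0615 m³ = 61.5 L.

61.5 L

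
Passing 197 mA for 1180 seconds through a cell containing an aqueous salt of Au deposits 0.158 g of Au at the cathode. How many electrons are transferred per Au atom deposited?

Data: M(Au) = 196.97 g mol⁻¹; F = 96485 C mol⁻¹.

Q = I·t = 0.1970 A × 1180.0 s = 232.5 C, so n(e⁻) = 232.5/96485 = 0.002409 mol.
n(Au) deposited = 0.158 / 196.97 = 0.0008022 mol.
Electrons per atom = n(e⁻)/n(Au) = 0.002409 / 0.0008022 = 3.00 ≈ 3, so the ion is Au³⁺.

3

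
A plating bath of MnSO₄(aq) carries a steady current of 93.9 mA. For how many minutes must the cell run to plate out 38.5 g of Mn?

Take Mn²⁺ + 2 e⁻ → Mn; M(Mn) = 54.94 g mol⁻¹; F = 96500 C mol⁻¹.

24000 min

n(Mn) = m/M = 38.5 / 54.94 = 0.7008 mol.
Each Mn atom requires 2 electrons, so n(e⁻) = 2 × 0.7008 = 1.402 mol.
Q = n(e⁻)·F = 1.402 × 96500 = 135200 C.
t = Q/I = 135200 / 0.09390 A = 1440000 s = 24000 min.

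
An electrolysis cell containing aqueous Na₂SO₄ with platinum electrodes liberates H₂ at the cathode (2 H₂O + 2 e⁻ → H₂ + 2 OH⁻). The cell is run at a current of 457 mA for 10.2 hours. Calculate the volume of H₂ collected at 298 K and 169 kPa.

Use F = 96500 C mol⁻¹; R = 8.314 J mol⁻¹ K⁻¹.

1.27 L

Q = I·t = 0.4570 A × 36720 s = 16780 C.
n(e⁻) = Q/F = 16780 / 96500 = 0.1739 mol.
2 electrons are transferred per H₂ molecule, so n(H₂) = 0.1739 / 2 = 0.08695 mol.
V = nRT/P = (0.08695 × 8.314 × 298) / (169 × 10³ Pa) = 0.00127 m³ = 1.27 L.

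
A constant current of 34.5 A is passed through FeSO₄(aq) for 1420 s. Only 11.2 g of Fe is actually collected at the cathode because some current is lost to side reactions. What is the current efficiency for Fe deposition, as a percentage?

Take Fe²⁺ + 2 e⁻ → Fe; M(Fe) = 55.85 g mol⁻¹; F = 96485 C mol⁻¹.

Q = I·t = 34.50 × 1420.0 = 48990 C; n(e⁻) = 48990/96485 = 0.5077 mol.
Theoretical n(Fe) = n(e⁻)/2 = 0.2539 mol, i.e. m_theo = 0.2539 × 55.85 = 14.18 g.
Efficiency = m_actual / m_theo = 11.2 / 14.18 = 79.0 %.

79.0 %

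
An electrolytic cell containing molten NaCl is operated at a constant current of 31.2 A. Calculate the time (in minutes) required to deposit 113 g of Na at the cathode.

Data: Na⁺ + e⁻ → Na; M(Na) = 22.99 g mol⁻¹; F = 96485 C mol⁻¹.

253 min

n(Na) = m/M = 113 / 22.99 = 4.915 mol.
Each Na atom requires 1 electron, so n(e⁻) = 1 × 4.915 = 4.915 mol.
Q = n(e⁻)·F = 4.915 × 96485 = 474200 C.
t = Q/I = 474200 / 31.20 A = 15200 s = 253 min.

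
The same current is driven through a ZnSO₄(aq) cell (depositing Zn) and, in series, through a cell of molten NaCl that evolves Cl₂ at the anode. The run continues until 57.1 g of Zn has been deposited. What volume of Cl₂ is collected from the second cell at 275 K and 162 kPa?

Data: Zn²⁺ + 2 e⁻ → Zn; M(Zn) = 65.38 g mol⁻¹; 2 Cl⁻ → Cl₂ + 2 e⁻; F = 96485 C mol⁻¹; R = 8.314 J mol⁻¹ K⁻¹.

12.3 L

n(Zn) = 57.1 / 65.38 = 0.8734 mol, so n(e⁻) = 2 × 0.8734 = 1.747 mol.
The cells are in series, so the same 1.747 mol of electrons passes through the second cell.
2 Cl⁻ → Cl₂ + 2 e⁻ — 2 mol e⁻ per mol Cl₂, so n(Cl₂) = 1.747/2 = 0.8734 mol.
V = nRT/P = (0.8734 × 8.314 × 275) / (162 × 10³) = 0.0123 m³ = 12.3 L.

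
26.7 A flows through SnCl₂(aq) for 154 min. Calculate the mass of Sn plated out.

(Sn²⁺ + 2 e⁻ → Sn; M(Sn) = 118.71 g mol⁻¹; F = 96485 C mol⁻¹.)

152 g

Q = I·t = 26.70 A × 9240.0 s = 246700 C.
n(e⁻) = Q/F = 246700 / 96485 = 2.557 mol.
Sn²⁺ + 2 e⁻ → Sn, so n(Sn) = n(e⁻)/2 = 1.278 mol.
m = n·M = 1.278 × 118.71 = 152 g.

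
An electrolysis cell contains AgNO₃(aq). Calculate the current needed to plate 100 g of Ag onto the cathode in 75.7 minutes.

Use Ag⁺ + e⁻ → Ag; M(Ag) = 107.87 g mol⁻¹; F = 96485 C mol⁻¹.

19.7 A

n(Ag) = 100 / 107.87 = 0.9270 mol.
n(e⁻) = 1 × 0.9270 = 0.9270 mol.
Q = n(e⁻)·F = 0.9270 × 96485 = 89450 C.
I = Q/t = 89450 / 4542.0 s = 19.7 A.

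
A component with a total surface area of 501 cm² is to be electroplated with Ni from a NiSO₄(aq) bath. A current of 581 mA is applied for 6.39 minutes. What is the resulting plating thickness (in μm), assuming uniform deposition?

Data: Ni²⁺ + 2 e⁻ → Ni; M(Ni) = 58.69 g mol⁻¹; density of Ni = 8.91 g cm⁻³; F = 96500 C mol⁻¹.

0.152 μm

Q = I·t = 0.5810 × 383.40 = 222.8 C; n(e⁻) = 0.002308 mol.
n(Ni) = n(e⁻)/2 = 0.001154 mol, so m = 0.001154 × 58.69 = 0.06774 g.
Volume = m/ρ = 0.06774 / 8.91 = 0.007603 cm³.
Thickness = V/A = 0.007603 / 501 = 1.52 × 10⁻⁵ cm = 0.152 μm.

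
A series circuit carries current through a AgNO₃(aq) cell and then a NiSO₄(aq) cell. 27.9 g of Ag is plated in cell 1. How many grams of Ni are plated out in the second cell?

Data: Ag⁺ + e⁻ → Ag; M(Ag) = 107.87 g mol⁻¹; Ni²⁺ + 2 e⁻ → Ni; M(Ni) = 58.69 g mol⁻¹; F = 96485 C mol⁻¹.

7.59 g

n(Ag) = 27.9 / 107.87 = 0.2586 mol.
Since Ag⁺ + e⁻ → Ag, n(e⁻) passed = 1 × 0.2586 = 0.2586 mol.
Cells in series carry the same charge, so the same 0.2586 mol of electrons passes through cell 2.
Ni²⁺ + 2 e⁻ → Ni, so n(Ni) = 0.2586 / 2 = 0.1293 mol.
m(Ni) = 0.1293 × 58.69 = 7.59 g.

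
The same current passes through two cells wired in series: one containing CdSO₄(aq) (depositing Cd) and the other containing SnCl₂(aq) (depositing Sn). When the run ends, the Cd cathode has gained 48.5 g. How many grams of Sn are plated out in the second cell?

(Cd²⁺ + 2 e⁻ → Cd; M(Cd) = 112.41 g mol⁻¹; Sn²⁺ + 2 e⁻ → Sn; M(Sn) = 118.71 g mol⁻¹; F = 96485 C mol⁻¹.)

51.2 g

n(Cd) = 48.5 / 112.41 = 0.4315 mol.
Since Cd²⁺ + 2 e⁻ → Cd, n(e⁻) passed = 2 × 0.4315 = 0.8629 mol.
Cells in series carry the same charge, so the same 0.8629 mol of electrons passes through cell 2.
Sn²⁺ + 2 e⁻ → Sn, so n(Sn) = 0.8629 / 2 = 0.4315 mol.
m(Sn) = 0.4315 × 118.71 = 51.2 g.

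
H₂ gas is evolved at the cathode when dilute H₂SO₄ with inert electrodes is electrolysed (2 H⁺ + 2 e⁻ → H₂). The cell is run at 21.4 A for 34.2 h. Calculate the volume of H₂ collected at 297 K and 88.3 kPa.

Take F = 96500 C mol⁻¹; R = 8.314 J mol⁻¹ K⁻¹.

Q = I·t = 21.40 A × 123120 s = 2635000 C.
n(e⁻) = Q/F = 2635000 / 96500 = 27.30 mol.
2 electrons are transferred per H₂ molecule, so n(H₂) = 27.30 / 2 = 13.65 mol.
V = nRT/P = (13.65 × 8.314 × 297) / (88.3 × 10³ Pa) = 0.382 m³ = 382 L.

382 L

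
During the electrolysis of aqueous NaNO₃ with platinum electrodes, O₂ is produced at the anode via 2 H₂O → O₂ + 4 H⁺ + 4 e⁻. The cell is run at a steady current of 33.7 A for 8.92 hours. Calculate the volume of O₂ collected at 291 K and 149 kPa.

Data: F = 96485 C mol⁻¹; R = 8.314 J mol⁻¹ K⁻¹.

Q = I·t = 33.70 A × 32112 s = 1082000 C.
n(e⁻) = Q/F = 1082000 / 96485 = 11.22 mol.
4 electrons are transferred per O₂ molecule, so n(O₂) = 11.22 / 4 = 2.804 mol.
V = nRT/P = (2.804 × 8.314 × 291) / (149 × 10³ Pa) = 0.0455 m³ = 45.5 L.

45.5 L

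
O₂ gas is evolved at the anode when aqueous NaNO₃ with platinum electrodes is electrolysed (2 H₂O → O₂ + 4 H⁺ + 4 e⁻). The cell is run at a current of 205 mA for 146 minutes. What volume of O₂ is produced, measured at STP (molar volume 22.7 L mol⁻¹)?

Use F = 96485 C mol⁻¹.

Q = I·t = 0.2050 A × 8760.0 s = 1796 C.
n(e⁻) = Q/F = 1796 / 96485 = 0.01861 mol.
4 electrons are transferred per O₂ molecule, so n(O₂) = 0.01861 / 4 = 0.004653 mol.
V = n × V_m = 0.004653 × 22.7 = 0.106 L.

0.106 L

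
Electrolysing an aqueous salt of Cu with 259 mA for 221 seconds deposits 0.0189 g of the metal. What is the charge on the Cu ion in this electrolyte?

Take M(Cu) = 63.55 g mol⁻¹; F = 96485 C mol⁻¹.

+2

Q = I·t = 0.2590 A × 221.00 s = 57.24 C, so n(e⁻) = 57.24/96485 = 0.0005932 mol.
n(Cu) deposited = 0.0189 / 63.55 = 0.0002974 mol.
Electrons per atom = n(e⁻)/n(Cu) = 0.0005932 / 0.0002974 = 1.99 ≈ 2, so the ion is Cu²⁺.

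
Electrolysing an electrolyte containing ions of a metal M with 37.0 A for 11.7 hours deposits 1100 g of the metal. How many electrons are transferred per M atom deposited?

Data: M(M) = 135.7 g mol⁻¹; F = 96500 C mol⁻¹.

Q = I·t = 37.00 A × 42120 s = 1558000 C, so n(e⁻) = 1558000/96500 = 16.15 mol.
n(M) deposited = 1100 / 135.7 = 8.106 mol.
Electrons per atom = n(e⁻)/n(M) = 16.15 / 8.106 = 1.99 ≈ 2, so the ion is M²⁺.

2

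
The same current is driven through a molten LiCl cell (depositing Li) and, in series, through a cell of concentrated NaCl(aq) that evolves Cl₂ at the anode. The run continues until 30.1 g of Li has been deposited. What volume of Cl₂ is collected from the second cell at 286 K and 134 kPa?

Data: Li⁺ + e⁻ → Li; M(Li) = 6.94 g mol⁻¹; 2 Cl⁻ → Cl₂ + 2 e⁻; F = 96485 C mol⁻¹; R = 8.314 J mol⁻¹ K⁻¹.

n(Li) = 30.1 / 6.94 = 4.337 mol, so n(e⁻) = 1 × 4.337 = 4.337 mol.
The cells are in series, so the same 4.337 mol of electrons passes through the second cell.
2 Cl⁻ → Cl₂ + 2 e⁻ — 2 mol e⁻ per mol Cl₂, so n(Cl₂) = 4.337/2 = 2.169 mol.
V = nRT/P = (2.169 × 8.314 × 286) / (134 × 10³) = 0.0385 m³ = 38.5 L.

38.5 L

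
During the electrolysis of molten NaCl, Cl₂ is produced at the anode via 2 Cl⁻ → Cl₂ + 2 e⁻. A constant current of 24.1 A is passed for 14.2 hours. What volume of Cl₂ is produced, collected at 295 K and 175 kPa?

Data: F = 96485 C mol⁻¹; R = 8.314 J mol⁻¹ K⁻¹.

89.5 L

Q = I·t = 24.10 A × 51120 s = 1232000 C.
n(e⁻) = Q/F = 1232000 / 96485 = 12.77 mol.
2 electrons are transferred per Cl₂ molecule, so n(Cl₂) = 12.77 / 2 = 6.384 mol.
V = nRT/P = (6.384 × 8.314 × 295) / (175 × 10³ Pa) = 0.0895 m³ = 89.5 L.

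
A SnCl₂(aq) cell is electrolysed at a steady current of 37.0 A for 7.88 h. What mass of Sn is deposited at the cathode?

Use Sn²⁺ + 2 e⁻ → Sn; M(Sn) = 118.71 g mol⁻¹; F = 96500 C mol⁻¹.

646 g

Q = I·t = 37.00 A × 28368 s = 1050000 C.
n(e⁻) = Q/F = 1050000 / 96500 = 10.88 mol.
Sn²⁺ + 2 e⁻ → Sn, so n(Sn) = n(e⁻)/2 = 5.438 mol.
m = n·M = 5.438 × 118.71 = 646 g.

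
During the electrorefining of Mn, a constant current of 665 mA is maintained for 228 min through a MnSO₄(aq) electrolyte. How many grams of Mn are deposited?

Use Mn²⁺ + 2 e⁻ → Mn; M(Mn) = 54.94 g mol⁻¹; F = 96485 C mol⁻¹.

2.59 g

Q = I·t = 0.6650 A × 13680 s = 9097 C.
n(e⁻) = Q/F = 9097 / 96485 = 0.09429 mol.
Mn²⁺ + 2 e⁻ → Mn, so n(Mn) = n(e⁻)/2 = 0.04714 mol.
m = n·M = 0.04714 × 54.94 = 2.59 g.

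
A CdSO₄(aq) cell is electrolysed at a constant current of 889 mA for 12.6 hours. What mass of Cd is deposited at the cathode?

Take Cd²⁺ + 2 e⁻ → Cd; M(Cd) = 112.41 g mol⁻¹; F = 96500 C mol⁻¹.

Q = I·t = 0.8890 A × 45360 s = 40330 C.
n(e⁻) = Q/F = 40330 / 96500 = 0.4179 mol.
Cd²⁺ + 2 e⁻ → Cd, so n(Cd) = n(e⁻)/2 = 0.2089 mol.
m = n·M = 0.2089 × 112.41 = 23.5 g.

23.5 g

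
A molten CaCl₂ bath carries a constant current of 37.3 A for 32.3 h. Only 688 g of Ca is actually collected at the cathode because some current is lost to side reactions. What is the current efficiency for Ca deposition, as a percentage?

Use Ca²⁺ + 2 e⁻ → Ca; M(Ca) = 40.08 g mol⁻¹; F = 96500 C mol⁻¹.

76.4 %

Q = I·t = 37.30 × 116280 = 4337000 C; n(e⁻) = 4337000/96500 = 44.95 mol.
Theoretical n(Ca) = n(e⁻)/2 = 22.47 mol, i.e. m_theo = 22.47 × 40.08 = 900.7 g.
Efficiency = m_actual / m_theo = 688 / 900.7 = 76.4 %.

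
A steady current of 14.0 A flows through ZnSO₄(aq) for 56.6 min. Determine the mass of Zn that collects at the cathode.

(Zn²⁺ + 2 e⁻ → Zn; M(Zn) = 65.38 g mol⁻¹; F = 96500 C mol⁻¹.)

Q = I·t = 14.00 A × 3396.0 s = 47540 C.
n(e⁻) = Q/F = 47540 / 96500 = 0.4927 mol.
Zn²⁺ + 2 e⁻ → Zn, so n(Zn) = n(e⁻)/2 = 0.2463 mol.
m = n·M = 0.2463 × 65.38 = 16.1 g.

16.1 g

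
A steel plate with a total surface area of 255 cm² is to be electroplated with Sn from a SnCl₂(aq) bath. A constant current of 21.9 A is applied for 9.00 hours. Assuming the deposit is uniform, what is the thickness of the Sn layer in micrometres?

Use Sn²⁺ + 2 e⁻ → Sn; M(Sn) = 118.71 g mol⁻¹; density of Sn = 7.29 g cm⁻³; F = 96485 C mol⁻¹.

Q = I·t = 21.90 × 32400 = 709600 C; n(e⁻) = 7.354 mol.
n(Sn) = n(e⁻)/2 = 3.677 mol, so m = 3.677 × 118.71 = 436.5 g.
Volume = m/ρ = 436.5 / 7.29 = 59.88 cm³.
Thickness = V/A = 59.88 / 255 = 0.235 cm = 2350 μm.

2350 μm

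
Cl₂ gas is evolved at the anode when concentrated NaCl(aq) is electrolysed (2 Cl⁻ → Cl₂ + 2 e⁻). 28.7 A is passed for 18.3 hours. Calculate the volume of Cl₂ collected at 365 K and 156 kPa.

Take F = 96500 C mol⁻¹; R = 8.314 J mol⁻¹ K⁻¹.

Q = I·t = 28.70 A × 65880 s = 1891000 C.
n(e⁻) = Q/F = 1891000 / 96500 = 19.59 mol.
2 electrons are transferred per Cl₂ molecule, so n(Cl₂) = 19.59 / 2 = 9.797 mol.
V = nRT/P = (9.797 × 8.314 × 365) / (156 × 10³ Pa) = 0.191 m³ = 191 L.

191 L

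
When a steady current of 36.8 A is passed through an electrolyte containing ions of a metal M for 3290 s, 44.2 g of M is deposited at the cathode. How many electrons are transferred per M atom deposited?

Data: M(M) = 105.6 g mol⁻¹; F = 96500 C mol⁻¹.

Q = I·t = 36.80 A × 3290.0 s = 121100 C, so n(e⁻) = 121100/96500 = 1.255 mol.
n(M) deposited = 44.2 / 105.6 = 0.4186 mol.
Electrons per atom = n(e⁻)/n(M) = 1.255 / 0.4186 = 3.00 ≈ 3, so the ion is M³⁺.

3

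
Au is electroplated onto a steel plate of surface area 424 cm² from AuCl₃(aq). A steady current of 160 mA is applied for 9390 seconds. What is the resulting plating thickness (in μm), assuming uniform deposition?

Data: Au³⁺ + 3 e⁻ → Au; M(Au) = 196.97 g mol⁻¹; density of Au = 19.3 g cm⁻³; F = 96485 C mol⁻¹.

1.25 μm

Q = I·t = 0.1600 × 9390.0 = 1502 C; n(e⁻) = 0.01557 mol.
n(Au) = n(e⁻)/3 = 0.005190 mol, so m = 0.005190 × 196.97 = 1.022 g.
Volume = m/ρ = 1.022 / 19.3 = 0.05297 cm³.
Thickness = V/A = 0.05297 / 424 = 1.25 × 10⁻⁴ cm = 1.25 μm.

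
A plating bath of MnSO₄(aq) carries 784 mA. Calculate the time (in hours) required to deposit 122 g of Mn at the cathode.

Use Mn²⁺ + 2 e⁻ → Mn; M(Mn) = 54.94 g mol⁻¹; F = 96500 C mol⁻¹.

n(Mn) = m/M = 122 / 54.94 = 2.221 mol.
Each Mn atom requires 2 electrons, so n(e⁻) = 2 × 2.221 = 4.441 mol.
Q = n(e⁻)·F = 4.441 × 96500 = 428600 C.
t = Q/I = 428600 / 0.7840 A = 546700 s = 152 h.

152 h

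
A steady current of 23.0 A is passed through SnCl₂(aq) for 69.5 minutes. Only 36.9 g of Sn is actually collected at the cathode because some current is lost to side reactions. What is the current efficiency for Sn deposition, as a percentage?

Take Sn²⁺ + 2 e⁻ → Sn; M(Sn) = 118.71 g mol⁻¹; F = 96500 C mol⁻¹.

62.6 %

Q = I·t = 23.00 × 4170.0 = 95910 C; n(e⁻) = 95910/96500 = 0.9939 mol.
Theoretical n(Sn) = n(e⁻)/2 = 0.4969 mol, i.e. m_theo = 0.4969 × 118.71 = 58.99 g.
Efficiency = m_actual / m_theo = 36.9 / 58.99 = 62.6 %.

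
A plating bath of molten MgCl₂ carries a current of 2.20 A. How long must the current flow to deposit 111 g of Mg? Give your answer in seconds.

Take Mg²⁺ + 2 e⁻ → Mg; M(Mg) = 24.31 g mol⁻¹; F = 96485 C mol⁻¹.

4.01 × 10⁵ s

n(Mg) = m/M = 111 / 24.31 = 4.566 mol.
Each Mg atom requires 2 electrons, so n(e⁻) = 2 × 4.566 = 9.132 mol.
Q = n(e⁻)·F = 9.132 × 96485 = 881100 C.
t = Q/I = 881100 / 2.200 A = 400500 s.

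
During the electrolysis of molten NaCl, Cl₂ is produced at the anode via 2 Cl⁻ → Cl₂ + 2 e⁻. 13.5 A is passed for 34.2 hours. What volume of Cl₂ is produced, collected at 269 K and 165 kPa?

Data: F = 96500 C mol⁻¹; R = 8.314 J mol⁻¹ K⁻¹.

117 L

Q = I·t = 13.50 A × 123120 s = 1662000 C.
n(e⁻) = Q/F = 1662000 / 96500 = 17.22 mol.
2 electrons are transferred per Cl₂ molecule, so n(Cl₂) = 17.22 / 2 = 8.612 mol.
V = nRT/P = (8.612 × 8.314 × 269) / (165 × 10³ Pa) = 0.117 m³ = 117 L.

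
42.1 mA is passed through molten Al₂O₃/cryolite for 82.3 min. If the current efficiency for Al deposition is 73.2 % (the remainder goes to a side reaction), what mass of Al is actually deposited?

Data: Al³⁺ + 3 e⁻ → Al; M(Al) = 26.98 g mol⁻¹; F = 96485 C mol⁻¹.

Q = I·t = 0.04210 × 4938.0 = 207.9 C.
n(e⁻) = 207.9/96485 = 0.002155 mol; theoretically n(Al) = 0.002155/3 = 0.0007182 mol, m_theo = 0.01938 g.
At 73.2 % efficiency, m_actual = 0.732 × 0.01938 = 0.0142 g.

0.0142 g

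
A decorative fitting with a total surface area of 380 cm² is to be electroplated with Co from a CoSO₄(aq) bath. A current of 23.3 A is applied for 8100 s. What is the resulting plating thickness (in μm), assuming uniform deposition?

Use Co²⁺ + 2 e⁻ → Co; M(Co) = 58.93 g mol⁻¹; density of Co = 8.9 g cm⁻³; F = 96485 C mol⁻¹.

170 μm

Q = I·t = 23.30 × 8100.0 = 188700 C; n(e⁻) = 1.956 mol.
n(Co) = n(e⁻)/2 = 0.9780 mol, so m = 0.9780 × 58.93 = 57.64 g.
Volume = m/ρ = 57.64 / 8.9 = 6.476 cm³.
Thickness = V/A = 6.476 / 380 = 0.0170 cm = 170 μm.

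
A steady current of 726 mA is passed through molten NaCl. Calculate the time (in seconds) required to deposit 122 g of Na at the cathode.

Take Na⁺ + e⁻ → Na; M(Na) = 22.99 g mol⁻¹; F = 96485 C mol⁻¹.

n(Na) = m/M = 122 / 22.99 = 5.307 mol.
Each Na atom requires 1 electron, so n(e⁻) = 1 × 5.307 = 5.307 mol.
Q = n(e⁻)·F = 5.307 × 96485 = 512000 C.
t = Q/I = 512000 / 0.7260 A = 705300 s.

7.05 × 10⁵ s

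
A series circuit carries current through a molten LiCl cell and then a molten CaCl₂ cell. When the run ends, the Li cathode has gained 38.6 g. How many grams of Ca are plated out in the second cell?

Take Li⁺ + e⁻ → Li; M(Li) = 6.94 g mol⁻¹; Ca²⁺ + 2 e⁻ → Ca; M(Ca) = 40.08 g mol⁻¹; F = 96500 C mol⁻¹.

n(Li) = 38.6 / 6.94 = 5.562 mol.
Since Li⁺ + e⁻ → Li, n(e⁻) passed = 1 × 5.562 = 5.562 mol.
Cells in series carry the same charge, so the same 5.562 mol of electrons passes through cell 2.
Ca²⁺ + 2 e⁻ → Ca, so n(Ca) = 5.562 / 2 = 2.781 mol.
m(Ca) = 2.781 × 40.08 = 111 g.

111 g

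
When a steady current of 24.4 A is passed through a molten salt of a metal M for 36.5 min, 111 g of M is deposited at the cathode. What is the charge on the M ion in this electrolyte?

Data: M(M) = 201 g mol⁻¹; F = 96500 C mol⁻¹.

+1

Q = I·t = 24.40 A × 2190.0 s = 53440 C, so n(e⁻) = 53440/96500 = 0.5537 mol.
n(M) deposited = 111 / 201 = 0.5522 mol.
Electrons per atom = n(e⁻)/n(M) = 0.5537 / 0.5522 = 1.00 ≈ 1, so the ion is M⁺.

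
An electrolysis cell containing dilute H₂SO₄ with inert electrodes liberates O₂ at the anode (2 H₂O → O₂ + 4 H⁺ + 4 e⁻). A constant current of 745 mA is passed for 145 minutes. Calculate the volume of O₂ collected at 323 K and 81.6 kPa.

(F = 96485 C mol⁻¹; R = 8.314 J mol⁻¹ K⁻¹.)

0.553 L

Q = I·t = 0.7450 A × 8700.0 s = 6482 C.
n(e⁻) = Q/F = 6482 / 96485 = 0.06718 mol.
4 electrons are transferred per O₂ molecule, so n(O₂) = 0.06718 / 4 = 0.01679 mol.
V = nRT/P = (0.01679 × 8.314 × 323) / (81.6 × 10³ Pa) = 5.53 × 10⁻⁴ m³ = 0.553 L.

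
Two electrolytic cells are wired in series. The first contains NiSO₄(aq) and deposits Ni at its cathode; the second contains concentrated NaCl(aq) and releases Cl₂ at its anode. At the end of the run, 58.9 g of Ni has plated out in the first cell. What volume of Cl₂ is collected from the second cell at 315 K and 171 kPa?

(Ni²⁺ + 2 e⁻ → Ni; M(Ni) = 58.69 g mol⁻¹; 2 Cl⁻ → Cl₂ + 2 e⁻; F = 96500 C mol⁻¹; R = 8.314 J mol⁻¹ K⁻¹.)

15.4 L

n(Ni) = 58.9 / 58.69 = 1.004 mol, so n(e⁻) = 2 × 1.004 = 2.007 mol.
The cells are in series, so the same 2.007 mol of electrons passes through the second cell.
2 Cl⁻ → Cl₂ + 2 e⁻ — 2 mol e⁻ per mol Cl₂, so n(Cl₂) = 2.007/2 = 1.004 mol.
V = nRT/P = (1.004 × 8.314 × 315) / (171 × 10³) = 0.0154 m³ = 15.4 L.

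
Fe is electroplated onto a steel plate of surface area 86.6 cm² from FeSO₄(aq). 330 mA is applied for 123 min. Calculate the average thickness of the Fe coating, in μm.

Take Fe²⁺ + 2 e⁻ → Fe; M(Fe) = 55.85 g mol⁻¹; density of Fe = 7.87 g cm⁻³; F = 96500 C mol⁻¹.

10.3 μm

Q = I·t = 0.3300 × 7380.0 = 2435 C; n(e⁻) = 0.02524 mol.
n(Fe) = n(e⁻)/2 = 0.01262 mol, so m = 0.01262 × 55.85 = 0.7048 g.
Volume = m/ρ = 0.7048 / 7.87 = 0.08955 cm³.
Thickness = V/A = 0.08955 / 86.6 = 0.00103 cm = 10.3 μm.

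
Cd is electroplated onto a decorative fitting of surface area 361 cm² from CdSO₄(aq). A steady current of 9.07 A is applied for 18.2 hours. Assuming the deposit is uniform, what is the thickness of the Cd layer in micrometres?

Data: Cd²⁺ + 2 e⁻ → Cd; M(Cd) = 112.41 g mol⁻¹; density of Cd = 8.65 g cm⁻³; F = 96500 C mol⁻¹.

Q = I·t = 9.070 × 65520 = 594300 C; n(e⁻) = 6.158 mol.
n(Cd) = n(e⁻)/2 = 3.079 mol, so m = 3.079 × 112.41 = 346.1 g.
Volume = m/ρ = 346.1 / 8.65 = 40.01 cm³.
Thickness = V/A = 40.01 / 361 = 0.111 cm = 1110 μm.

1110 μm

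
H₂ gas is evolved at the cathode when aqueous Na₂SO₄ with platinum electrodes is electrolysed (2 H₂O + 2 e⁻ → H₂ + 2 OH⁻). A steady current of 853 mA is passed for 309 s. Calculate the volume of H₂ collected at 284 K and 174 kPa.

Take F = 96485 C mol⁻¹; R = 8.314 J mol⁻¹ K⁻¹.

0.0185 L

Q = I·t = 0.8530 A × 309.00 s = 263.6 C.
n(e⁻) = Q/F = 263.6 / 96485 = 0.002732 mol.
2 electrons are transferred per H₂ molecule, so n(H₂) = 0.002732 / 2 = 0.001366 mol.
V = nRT/P = (0.001366 × 8.314 × 284) / (174 × 10³ Pa) = 1.85 × 10⁻⁵ m³ = 0.0185 L.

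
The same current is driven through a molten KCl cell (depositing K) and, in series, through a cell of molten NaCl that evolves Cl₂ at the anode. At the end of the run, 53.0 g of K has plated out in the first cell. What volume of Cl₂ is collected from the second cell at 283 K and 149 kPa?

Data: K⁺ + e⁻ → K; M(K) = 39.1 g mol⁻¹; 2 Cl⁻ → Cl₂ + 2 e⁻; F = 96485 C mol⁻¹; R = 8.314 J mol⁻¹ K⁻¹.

10.7 L

n(K) = 53.0 / 39.1 = 1.355 mol, so n(e⁻) = 1 × 1.355 = 1.355 mol.
The cells are in series, so the same 1.355 mol of electrons passes through the second cell.
2 Cl⁻ → Cl₂ + 2 e⁻ — 2 mol e⁻ per mol Cl₂, so n(Cl₂) = 1.355/2 = 0.6777 mol.
V = nRT/P = (0.6777 × 8.314 × 283) / (149 × 10³) = 0.0107 m³ = 10.7 L.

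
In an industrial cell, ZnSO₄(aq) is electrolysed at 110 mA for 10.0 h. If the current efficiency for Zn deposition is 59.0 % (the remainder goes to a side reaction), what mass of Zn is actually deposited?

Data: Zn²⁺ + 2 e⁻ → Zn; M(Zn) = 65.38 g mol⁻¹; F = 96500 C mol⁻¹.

0.791 g

Q = I·t = 0.1100 × 36000 = 3960 C.
n(e⁻) = 3960/96500 = 0.04104 mol; theoretically n(Zn) = 0.04104/2 = 0.02052 mol, m_theo = 1.341 g.
At 59.0 % efficiency, m_actual = 0.590 × 1.341 = 0.791 g.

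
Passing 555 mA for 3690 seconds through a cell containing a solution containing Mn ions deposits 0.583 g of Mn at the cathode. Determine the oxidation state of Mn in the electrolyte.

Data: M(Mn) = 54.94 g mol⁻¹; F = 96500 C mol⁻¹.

Q = I·t = 0.5550 A × 3690.0 s = 2048 C, so n(e⁻) = 2048/96500 = 0.02122 mol.
n(Mn) deposited = 0.583 / 54.94 = 0.01061 mol.
Electrons per atom = n(e⁻)/n(Mn) = 0.02122 / 0.01061 = 2.00 ≈ 2, so the ion is Mn²⁺.

+2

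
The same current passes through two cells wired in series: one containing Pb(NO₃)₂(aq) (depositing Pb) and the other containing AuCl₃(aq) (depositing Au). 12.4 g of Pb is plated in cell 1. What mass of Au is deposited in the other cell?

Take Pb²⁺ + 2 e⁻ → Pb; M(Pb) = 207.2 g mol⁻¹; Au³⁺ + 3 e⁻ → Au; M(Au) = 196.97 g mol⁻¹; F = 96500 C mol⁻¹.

7.86 g

n(Pb) = 12.4 / 207.2 = 0.05985 mol.
Since Pb²⁺ + 2 e⁻ → Pb, n(e⁻) passed = 2 × 0.05985 = 0.1197 mol.
Cells in series carry the same charge, so the same 0.1197 mol of electrons passes through cell 2.
Au³⁺ + 3 e⁻ → Au, so n(Au) = 0.1197 / 3 = 0.03990 mol.
m(Au) = 0.03990 × 196.97 = 7.86 g.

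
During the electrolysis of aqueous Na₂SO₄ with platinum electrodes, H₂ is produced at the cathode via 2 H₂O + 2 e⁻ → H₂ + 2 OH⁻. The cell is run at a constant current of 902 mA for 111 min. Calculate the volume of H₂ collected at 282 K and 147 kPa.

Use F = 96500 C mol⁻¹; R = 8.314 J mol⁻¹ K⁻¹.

0.496 L

Q = I·t = 0.9020 A × 6660.0 s = 6007 C.
n(e⁻) = Q/F = 6007 / 96500 = 0.06225 mol.
2 electrons are transferred per H₂ molecule, so n(H₂) = 0.06225 / 2 = 0.03113 mol.
V = nRT/P = (0.03113 × 8.314 × 282) / (147 × 10³ Pa) = 4.96 × 10⁻⁴ m³ = 0.496 L.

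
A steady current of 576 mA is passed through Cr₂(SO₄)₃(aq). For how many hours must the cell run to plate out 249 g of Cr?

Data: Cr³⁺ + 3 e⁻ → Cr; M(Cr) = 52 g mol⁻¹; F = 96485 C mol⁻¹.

668 h

n(Cr) = m/M = 249 / 52 = 4.788 mol.
Each Cr atom requires 3 electrons, so n(e⁻) = 3 × 4.788 = 14.37 mol.
Q = n(e⁻)·F = 14.37 × 96485 = 1386000 C.
t = Q/I = 1386000 / 0.5760 A = 2406000 s = 668 h.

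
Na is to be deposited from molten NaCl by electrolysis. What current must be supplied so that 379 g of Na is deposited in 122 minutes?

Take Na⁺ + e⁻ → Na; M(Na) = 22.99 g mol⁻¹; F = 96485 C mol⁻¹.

217 A

n(Na) = 379 / 22.99 = 16.49 mol.
n(e⁻) = 1 × 16.49 = 16.49 mol.
Q = n(e⁻)·F = 16.49 × 96485 = 1591000 C.
I = Q/t = 1591000 / 7320.0 s = 217 A.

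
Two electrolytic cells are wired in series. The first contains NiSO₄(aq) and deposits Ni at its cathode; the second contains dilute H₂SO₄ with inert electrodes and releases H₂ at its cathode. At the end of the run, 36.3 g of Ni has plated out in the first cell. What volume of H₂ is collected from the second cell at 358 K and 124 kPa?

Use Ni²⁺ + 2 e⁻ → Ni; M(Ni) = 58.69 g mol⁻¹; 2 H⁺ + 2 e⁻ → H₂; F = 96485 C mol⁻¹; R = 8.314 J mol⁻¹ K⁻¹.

14.8 L

n(Ni) = 36.3 / 58.69 = 0.6185 mol, so n(e⁻) = 2 × 0.6185 = 1.237 mol.
The cells are in series, so the same 1.237 mol of electrons passes through the second cell.
2 H⁺ + 2 e⁻ → H₂ — 2 mol e⁻ per mol H₂, so n(H₂) = 1.237/2 = 0.6185 mol.
V = nRT/P = (0.6185 × 8.314 × 358) / (124 × 10³) = 0.0148 m³ = 14.8 L.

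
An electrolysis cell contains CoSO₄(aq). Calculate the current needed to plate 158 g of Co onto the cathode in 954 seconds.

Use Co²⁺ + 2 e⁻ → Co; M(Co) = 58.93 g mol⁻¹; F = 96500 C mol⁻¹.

n(Co) = 158 / 58.93 = 2.681 mol.
n(e⁻) = 2 × 2.681 = 5.362 mol.
Q = n(e⁻)·F = 5.362 × 96500 = 517500 C.
I = Q/t = 517500 / 954.00 s = 542 A.

542 A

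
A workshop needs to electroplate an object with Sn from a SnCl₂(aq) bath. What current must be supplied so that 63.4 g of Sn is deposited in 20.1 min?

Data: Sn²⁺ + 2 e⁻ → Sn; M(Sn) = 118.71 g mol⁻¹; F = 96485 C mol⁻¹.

85.5 A

n(Sn) = 63.4 / 118.71 = 0.5341 mol.
n(e⁻) = 2 × 0.5341 = 1.068 mol.
Q = n(e⁻)·F = 1.068 × 96485 = 103100 C.
I = Q/t = 103100 / 1206.0 s = 85.5 A.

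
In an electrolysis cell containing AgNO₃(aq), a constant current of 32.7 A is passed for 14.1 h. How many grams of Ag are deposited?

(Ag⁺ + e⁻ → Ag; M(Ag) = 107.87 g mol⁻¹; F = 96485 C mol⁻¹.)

Q = I·t = 32.70 A × 50760 s = 1660000 C.
n(e⁻) = Q/F = 1660000 / 96485 = 17.20 mol.
Ag⁺ + e⁻ → Ag, so n(Ag) = n(e⁻)/1 = 17.20 mol.
m = n·M = 17.20 × 107.87 = 1860 g.

1860 g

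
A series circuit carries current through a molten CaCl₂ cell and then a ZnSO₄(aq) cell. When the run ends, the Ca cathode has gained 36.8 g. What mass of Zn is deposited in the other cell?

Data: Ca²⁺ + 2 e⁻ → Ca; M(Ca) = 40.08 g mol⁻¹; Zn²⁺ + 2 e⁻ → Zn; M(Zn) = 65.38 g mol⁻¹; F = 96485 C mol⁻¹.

n(Ca) = 36.8 / 40.08 = 0.9182 mol.
Since Ca²⁺ + 2 e⁻ → Ca, n(e⁻) passed = 2 × 0.9182 = 1.836 mol.
Cells in series carry the same charge, so the same 1.836 mol of electrons passes through cell 2.
Zn²⁺ + 2 e⁻ → Zn, so n(Zn) = 1.836 / 2 = 0.9182 mol.
m(Zn) = 0.9182 × 65.38 = 60.0 g.

60.0 g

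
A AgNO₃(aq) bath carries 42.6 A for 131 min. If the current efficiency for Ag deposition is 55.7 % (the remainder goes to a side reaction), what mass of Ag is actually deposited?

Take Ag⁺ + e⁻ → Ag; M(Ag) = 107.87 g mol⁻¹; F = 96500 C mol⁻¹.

208 g

Q = I·t = 42.60 × 7860.0 = 334800 C.
n(e⁻) = 334800/96500 = 3.470 mol; theoretically n(Ag) = 3.470/1 = 3.470 mol, m_theo = 374.3 g.
At 55.7 % efficiency, m_actual = 0.557 × 374.3 = 208 g.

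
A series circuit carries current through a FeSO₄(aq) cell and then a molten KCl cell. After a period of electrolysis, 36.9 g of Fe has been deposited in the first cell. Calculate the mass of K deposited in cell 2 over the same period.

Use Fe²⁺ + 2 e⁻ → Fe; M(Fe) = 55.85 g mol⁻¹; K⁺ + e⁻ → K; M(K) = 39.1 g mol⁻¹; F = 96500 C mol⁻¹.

51.7 g

n(Fe) = 36.9 / 55.85 = 0.6607 mol.
Since Fe²⁺ + 2 e⁻ → Fe, n(e⁻) passed = 2 × 0.6607 = 1.321 mol.
Cells in series carry the same charge, so the same 1.321 mol of electrons passes through cell 2.
K⁺ + e⁻ → K, so n(K) = 1.321 / 1 = 1.321 mol.
m(K) = 1.321 × 39.1 = 51.7 g.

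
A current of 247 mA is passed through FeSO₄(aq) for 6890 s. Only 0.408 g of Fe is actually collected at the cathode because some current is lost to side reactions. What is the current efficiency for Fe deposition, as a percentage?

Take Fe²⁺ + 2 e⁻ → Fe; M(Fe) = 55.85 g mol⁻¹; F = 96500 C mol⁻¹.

82.8 %

Q = I·t = 0.2470 × 6890.0 = 1702 C; n(e⁻) = 1702/96500 = 0.01764 mol.
Theoretical n(Fe) = n(e⁻)/2 = 0.008818 mol, i.e. m_theo = 0.008818 × 55.85 = 0.4925 g.
Efficiency = m_actual / m_theo = 0.408 / 0.4925 = 82.8 %.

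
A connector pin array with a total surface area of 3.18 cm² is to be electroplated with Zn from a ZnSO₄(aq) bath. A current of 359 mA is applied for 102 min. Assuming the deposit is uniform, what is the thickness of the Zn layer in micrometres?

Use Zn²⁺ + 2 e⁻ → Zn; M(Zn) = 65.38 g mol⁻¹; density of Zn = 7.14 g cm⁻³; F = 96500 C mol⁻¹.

328 μm

Q = I·t = 0.3590 × 6120.0 = 2197 C; n(e⁻) = 0.02277 mol.
n(Zn) = n(e⁻)/2 = 0.01138 mol, so m = 0.01138 × 65.38 = 0.7443 g.
Volume = m/ρ = 0.7443 / 7.14 = 0.1042 cm³.
Thickness = V/A = 0.1042 / 3.18 = 0.0328 cm = 328 μm.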